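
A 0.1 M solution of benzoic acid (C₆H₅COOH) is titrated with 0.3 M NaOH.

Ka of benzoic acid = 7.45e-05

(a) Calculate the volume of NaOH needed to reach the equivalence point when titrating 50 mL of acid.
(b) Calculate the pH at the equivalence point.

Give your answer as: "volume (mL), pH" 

moles acid = 0.1 × 50/1000 = 0.005 mol; V_base = moles/0.3 × 1000 = 16.7 mL. At equivalence only the conjugate base is present: [A⁻] = 0.005/0.067 = 7.5000e-02 M. Kb = Kw/Ka = 1.34e-10; [OH⁻] = √(Kb × [A⁻]) = 3.1729e-06; pOH = 5.50; pH = 14 - pOH = 8.50.

V = 16.7 mL, pH = 8.50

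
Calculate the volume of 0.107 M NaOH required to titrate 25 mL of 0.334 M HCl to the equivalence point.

At equivalence: moles acid = moles base. moles HCl = 0.334 × 25/1000 = 0.00835 mol. V_base = moles / 0.107 × 1000 = 78.0 mL.

V_{base} = 78.0 mL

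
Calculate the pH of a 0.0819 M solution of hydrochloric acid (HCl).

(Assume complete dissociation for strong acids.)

[H⁺] = 0.0819 M for strong acid. pH = -log[H⁺] = -log(0.0819)

pH = 1.09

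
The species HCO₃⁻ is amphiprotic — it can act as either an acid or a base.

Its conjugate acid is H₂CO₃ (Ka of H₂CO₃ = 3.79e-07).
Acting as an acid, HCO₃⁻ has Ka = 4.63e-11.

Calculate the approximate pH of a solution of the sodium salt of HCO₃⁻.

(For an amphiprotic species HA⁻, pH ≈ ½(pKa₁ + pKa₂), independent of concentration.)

pKa₁ = -log(3.79e-07) = 6.42; pKa₂ = -log(4.63e-11) = 10.33. For an amphiprotic species, pH ≈ ½(pKa₁ + pKa₂) = ½(6.42 + 10.33) = 8.38.

pH = 8.38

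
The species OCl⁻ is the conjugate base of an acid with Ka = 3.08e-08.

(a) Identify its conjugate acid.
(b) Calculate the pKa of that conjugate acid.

(a) The conjugate acid is formed by adding one H⁺ to OCl⁻, giving HOCl. (b) pKa = -log(Ka) = -log(3.08e-08) = 7.51.

Conjugate acid: HOCl; pK_a = 7.51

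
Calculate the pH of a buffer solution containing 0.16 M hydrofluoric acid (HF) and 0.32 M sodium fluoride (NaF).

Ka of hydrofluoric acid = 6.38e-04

pKa = -log(6.38e-04) = 3.20. pH = pKa + log([A⁻]/[HA]) = 3.20 + log(0.32/0.16)

pH = 3.50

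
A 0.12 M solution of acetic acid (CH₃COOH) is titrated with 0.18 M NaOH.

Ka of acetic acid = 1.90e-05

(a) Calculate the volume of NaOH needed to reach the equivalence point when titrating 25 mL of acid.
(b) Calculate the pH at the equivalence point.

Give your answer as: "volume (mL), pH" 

moles acid = 0.12 × 25/1000 = 0.003 mol; V_base = moles/0.18 × 1000 = 16.7 mL. At equivalence only the conjugate base is present: [A⁻] = 0.003/0.042 = 7.2000e-02 M. Kb = Kw/Ka = 5.26e-10; [OH⁻] = √(Kb × [A⁻]) = 6.1559e-06; pOH = 5.21; pH = 14 - pOH = 8.79.

V = 16.7 mL, pH = 8.79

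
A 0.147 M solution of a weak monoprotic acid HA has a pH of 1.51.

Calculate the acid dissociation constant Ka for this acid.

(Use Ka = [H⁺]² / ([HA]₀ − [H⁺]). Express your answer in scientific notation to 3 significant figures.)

[H⁺] = 10^(−pH) = 10^(−1.51) = 3.090e-02 M. For HA ⇌ H⁺ + A⁻, Ka = [H⁺][A⁻]/[HA] = [H⁺]² / ([HA]₀ − [H⁺]) = (3.090e-02)² / (0.147 − 3.090e-02) = 8.23e-03.

K_a = 8.23e-03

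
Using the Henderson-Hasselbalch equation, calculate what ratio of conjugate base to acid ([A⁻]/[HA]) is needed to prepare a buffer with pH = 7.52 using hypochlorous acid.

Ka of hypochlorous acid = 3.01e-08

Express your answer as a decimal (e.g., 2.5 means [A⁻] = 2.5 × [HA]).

pKa = -log(3.01e-08) = 7.5214. pH = pKa + log([A⁻]/[HA]), so log([A⁻]/[HA]) = pH − pKa = 7.52 − 7.5214 = -0.0014. [A⁻]/[HA] = 10^(-0.0014) = 0.997

[A⁻]/[HA] = 0.997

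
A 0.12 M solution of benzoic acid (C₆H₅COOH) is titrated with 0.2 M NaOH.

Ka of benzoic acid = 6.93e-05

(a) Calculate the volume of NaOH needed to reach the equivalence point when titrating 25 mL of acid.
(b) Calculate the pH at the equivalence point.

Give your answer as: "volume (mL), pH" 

moles acid = 0.12 × 25/1000 = 0.003 mol; V_base = moles/0.2 × 1000 = 15.0 mL. At equivalence only the conjugate base is present: [A⁻] = 0.003/0.040 = 7.5000e-02 M. Kb = Kw/Ka = 1.44e-10; [OH⁻] = √(Kb × [A⁻]) = 3.2898e-06; pOH = 5.48; pH = 14 - pOH = 8.52.

V = 15.0 mL, pH = 8.52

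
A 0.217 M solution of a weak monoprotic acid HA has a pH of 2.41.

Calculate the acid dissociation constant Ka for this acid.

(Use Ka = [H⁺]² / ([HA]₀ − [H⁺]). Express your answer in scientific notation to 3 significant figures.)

[H⁺] = 10^(−pH) = 10^(−2.41) = 3.890e-03 M. For HA ⇌ H⁺ + A⁻, Ka = [H⁺][A⁻]/[HA] = [H⁺]² / ([HA]₀ − [H⁺]) = (3.890e-03)² / (0.217 − 3.890e-03) = 7.10e-05.

K_a = 7.10e-05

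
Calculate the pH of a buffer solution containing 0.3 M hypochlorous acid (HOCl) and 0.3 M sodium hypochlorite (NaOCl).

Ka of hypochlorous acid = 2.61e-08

pKa = -log(2.61e-08) = 7.58. pH = pKa + log([A⁻]/[HA]) = 7.58 + log(0.3/0.3)

pH = 7.58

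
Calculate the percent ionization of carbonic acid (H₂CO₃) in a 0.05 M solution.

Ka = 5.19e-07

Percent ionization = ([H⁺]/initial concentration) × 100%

Using Ka equilibrium: x² + Ka×x - Ka×C = 0. Solving: [H⁺] = 1.6083e-04. Percent = (1.6083e-04/0.05) × 100

Percent ionization = 0.322%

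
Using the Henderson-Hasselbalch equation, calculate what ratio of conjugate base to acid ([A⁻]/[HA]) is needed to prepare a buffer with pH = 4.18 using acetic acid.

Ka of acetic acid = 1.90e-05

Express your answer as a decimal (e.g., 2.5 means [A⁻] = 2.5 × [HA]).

pKa = -log(1.90e-05) = 4.7212. pH = pKa + log([A⁻]/[HA]), so log([A⁻]/[HA]) = pH − pKa = 4.18 − 4.7212 = -0.5412. [A⁻]/[HA] = 10^(-0.5412) = 0.288

[A⁻]/[HA] = 0.288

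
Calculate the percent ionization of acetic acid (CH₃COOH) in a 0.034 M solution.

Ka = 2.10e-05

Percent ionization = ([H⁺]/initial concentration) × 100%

Using Ka equilibrium: x² + Ka×x - Ka×C = 0. Solving: [H⁺] = 8.3455e-04. Percent = (8.3455e-04/0.034) × 100

Percent ionization = 2.45%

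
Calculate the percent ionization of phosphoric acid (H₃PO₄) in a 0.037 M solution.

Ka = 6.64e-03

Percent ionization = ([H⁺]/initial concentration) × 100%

Using Ka equilibrium: x² + Ka×x - Ka×C = 0. Solving: [H⁺] = 1.2702e-02. Percent = (1.2702e-02/0.037) × 100

Percent ionization = 34.3%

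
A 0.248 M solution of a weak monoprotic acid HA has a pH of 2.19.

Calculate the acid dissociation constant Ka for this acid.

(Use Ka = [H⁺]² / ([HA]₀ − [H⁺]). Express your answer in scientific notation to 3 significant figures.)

[H⁺] = 10^(−pH) = 10^(−2.19) = 6.457e-03 M. For HA ⇌ H⁺ + A⁻, Ka = [H⁺][A⁻]/[HA] = [H⁺]² / ([HA]₀ − [H⁺]) = (6.457e-03)² / (0.248 − 6.457e-03) = 1.73e-04.

K_a = 1.73e-04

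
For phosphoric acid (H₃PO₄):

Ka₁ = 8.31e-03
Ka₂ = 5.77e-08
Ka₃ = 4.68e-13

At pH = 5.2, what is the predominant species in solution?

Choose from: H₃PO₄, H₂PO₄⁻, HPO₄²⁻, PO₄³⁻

pKa₁ = 2.08, pKa₂ = 7.24, pKa₃ = 12.33. For a polyprotic acid the predominant species crosses at each pKa: below pKa_n the protonated form dominates, above it the deprotonated form does. At pH = 5.2, the predominant species is H₂PO₄⁻.

H₂PO₄⁻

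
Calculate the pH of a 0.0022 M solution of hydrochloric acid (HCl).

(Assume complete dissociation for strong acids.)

[H⁺] = 0.0022 M for strong acid. pH = -log[H⁺] = -log(0.0022)

pH = 2.66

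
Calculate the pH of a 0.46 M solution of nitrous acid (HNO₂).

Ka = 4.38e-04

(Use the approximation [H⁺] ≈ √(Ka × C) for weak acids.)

[H⁺] = √(Ka × C) = √(4.38e-04 × 0.46) = 1.4194e-02. pH = -log(1.4194e-02)

pH = 1.85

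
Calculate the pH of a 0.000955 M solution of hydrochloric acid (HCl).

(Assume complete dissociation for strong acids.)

[H⁺] = 0.000955 M for strong acid. pH = -log[H⁺] = -log(0.000955)

pH = 3.02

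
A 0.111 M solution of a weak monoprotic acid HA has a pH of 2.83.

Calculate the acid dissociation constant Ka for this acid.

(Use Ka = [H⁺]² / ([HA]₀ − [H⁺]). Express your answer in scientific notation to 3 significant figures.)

[H⁺] = 10^(−pH) = 10^(−2.83) = 1.479e-03 M. For HA ⇌ H⁺ + A⁻, Ka = [H⁺][A⁻]/[HA] = [H⁺]² / ([HA]₀ − [H⁺]) = (1.479e-03)² / (0.111 − 1.479e-03) = 2.00e-05.

K_a = 2.00e-05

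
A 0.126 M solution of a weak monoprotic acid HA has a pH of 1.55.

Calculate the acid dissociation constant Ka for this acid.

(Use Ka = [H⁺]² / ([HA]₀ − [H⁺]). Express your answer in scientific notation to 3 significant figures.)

[H⁺] = 10^(−pH) = 10^(−1.55) = 2.818e-02 M. For HA ⇌ H⁺ + A⁻, Ka = [H⁺][A⁻]/[HA] = [H⁺]² / ([HA]₀ − [H⁺]) = (2.818e-02)² / (0.126 − 2.818e-02) = 8.12e-03.

K_a = 8.12e-03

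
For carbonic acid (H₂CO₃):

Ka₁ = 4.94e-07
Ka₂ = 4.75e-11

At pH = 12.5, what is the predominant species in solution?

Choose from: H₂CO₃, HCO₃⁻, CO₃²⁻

pKa₁ = 6.31, pKa₂ = 10.32. For a polyprotic acid the predominant species crosses at each pKa: below pKa_n the protonated form dominates, above it the deprotonated form does. At pH = 12.5, the predominant species is CO₃²⁻.

CO₃²⁻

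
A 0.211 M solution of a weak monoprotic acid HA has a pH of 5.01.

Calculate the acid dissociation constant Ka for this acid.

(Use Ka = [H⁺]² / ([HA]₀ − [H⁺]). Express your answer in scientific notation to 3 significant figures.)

[H⁺] = 10^(−pH) = 10^(−5.01) = 9.772e-06 M. For HA ⇌ H⁺ + A⁻, Ka = [H⁺][A⁻]/[HA] = [H⁺]² / ([HA]₀ − [H⁺]) = (9.772e-06)² / (0.211 − 9.772e-06) = 4.53e-10.

K_a = 4.53e-10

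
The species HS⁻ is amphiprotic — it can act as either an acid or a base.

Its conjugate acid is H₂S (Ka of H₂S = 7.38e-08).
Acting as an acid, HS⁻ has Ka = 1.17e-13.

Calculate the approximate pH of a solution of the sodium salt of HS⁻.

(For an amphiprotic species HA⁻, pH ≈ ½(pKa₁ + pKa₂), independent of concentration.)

pKa₁ = -log(7.38e-08) = 7.13; pKa₂ = -log(1.17e-13) = 12.93. For an amphiprotic species, pH ≈ ½(pKa₁ + pKa₂) = ½(7.13 + 12.93) = 10.03.

pH = 10.03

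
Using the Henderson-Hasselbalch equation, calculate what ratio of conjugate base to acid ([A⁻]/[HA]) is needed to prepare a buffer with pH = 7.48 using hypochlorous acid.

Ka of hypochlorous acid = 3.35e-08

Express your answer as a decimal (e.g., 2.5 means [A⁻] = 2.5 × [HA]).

pKa = -log(3.35e-08) = 7.4750. pH = pKa + log([A⁻]/[HA]), so log([A⁻]/[HA]) = pH − pKa = 7.48 − 7.4750 = 0.0050. [A⁻]/[HA] = 10^(0.0050) = 1.01

[A⁻]/[HA] = 1.01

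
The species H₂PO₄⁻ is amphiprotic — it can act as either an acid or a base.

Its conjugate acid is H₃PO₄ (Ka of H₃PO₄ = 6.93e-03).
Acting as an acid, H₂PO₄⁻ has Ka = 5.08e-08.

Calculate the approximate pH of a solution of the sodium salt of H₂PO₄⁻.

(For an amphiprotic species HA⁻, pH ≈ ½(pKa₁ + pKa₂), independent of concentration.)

pKa₁ = -log(6.93e-03) = 2.16; pKa₂ = -log(5.08e-08) = 7.29. For an amphiprotic species, pH ≈ ½(pKa₁ + pKa₂) = ½(2.16 + 7.29) = 4.73.

pH = 4.73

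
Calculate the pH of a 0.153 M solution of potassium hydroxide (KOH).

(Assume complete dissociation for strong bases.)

[OH⁻] = 0.153 M for strong base. pOH = -log[OH⁻] = 0.82, pH = 14 - pOH

pH = 13.18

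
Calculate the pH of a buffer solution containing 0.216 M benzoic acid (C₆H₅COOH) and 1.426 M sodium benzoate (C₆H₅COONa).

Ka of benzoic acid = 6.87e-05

pKa = -log(6.87e-05) = 4.16. pH = pKa + log([A⁻]/[HA]) = 4.16 + log(1.426/0.216)

pH = 4.98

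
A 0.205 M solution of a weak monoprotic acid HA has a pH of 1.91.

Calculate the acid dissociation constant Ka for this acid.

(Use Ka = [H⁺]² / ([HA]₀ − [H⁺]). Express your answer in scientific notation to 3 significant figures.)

[H⁺] = 10^(−pH) = 10^(−1.91) = 1.230e-02 M. For HA ⇌ H⁺ + A⁻, Ka = [H⁺][A⁻]/[HA] = [H⁺]² / ([HA]₀ − [H⁺]) = (1.230e-02)² / (0.205 − 1.230e-02) = 7.85e-04.

K_a = 7.85e-04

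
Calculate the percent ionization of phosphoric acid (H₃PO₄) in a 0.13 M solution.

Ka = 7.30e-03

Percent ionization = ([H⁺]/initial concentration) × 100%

Using Ka equilibrium: x² + Ka×x - Ka×C = 0. Solving: [H⁺] = 2.7371e-02. Percent = (2.7371e-02/0.13) × 100

Percent ionization = 21.1%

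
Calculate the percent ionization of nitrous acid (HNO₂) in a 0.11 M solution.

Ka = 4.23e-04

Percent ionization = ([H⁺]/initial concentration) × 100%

Using Ka equilibrium: x² + Ka×x - Ka×C = 0. Solving: [H⁺] = 6.6131e-03. Percent = (6.6131e-03/0.11) × 100

Percent ionization = 6.01%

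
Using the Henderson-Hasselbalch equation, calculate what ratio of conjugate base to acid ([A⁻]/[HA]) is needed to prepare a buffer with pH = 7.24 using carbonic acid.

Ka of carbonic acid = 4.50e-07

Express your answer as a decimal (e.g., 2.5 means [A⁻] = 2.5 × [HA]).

pKa = -log(4.50e-07) = 6.3468. pH = pKa + log([A⁻]/[HA]), so log([A⁻]/[HA]) = pH − pKa = 7.24 − 6.3468 = 0.8932. [A⁻]/[HA] = 10^(0.8932) = 7.82

[A⁻]/[HA] = 7.82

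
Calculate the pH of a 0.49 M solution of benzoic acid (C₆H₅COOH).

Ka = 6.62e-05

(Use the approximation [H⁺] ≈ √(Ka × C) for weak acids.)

[H⁺] = √(Ka × C) = √(6.62e-05 × 0.49) = 5.6954e-03. pH = -log(5.6954e-03)

pH = 2.24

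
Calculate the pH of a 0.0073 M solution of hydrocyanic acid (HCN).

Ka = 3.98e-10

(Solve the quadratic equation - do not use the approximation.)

x² + Ka×x - Ka×C = 0. Using quadratic formula: [H⁺] = 1.7043e-06

pH = 5.77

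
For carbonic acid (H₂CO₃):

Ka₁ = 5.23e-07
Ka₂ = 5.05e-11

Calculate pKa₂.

pKa₂ = -log(Ka₂) = -log(5.05e-11) = 10.30.

pK_{a2} = 10.30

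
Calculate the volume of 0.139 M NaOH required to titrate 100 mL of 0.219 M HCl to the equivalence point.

At equivalence: moles acid = moles base. moles HCl = 0.219 × 100/1000 = 0.0219 mol. V_base = moles / 0.139 × 1000 = 157.6 mL.

V_{base} = 157.6 mL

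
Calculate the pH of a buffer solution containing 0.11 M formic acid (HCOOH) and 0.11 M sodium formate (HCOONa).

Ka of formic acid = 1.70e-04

pKa = -log(1.70e-04) = 3.77. pH = pKa + log([A⁻]/[HA]) = 3.77 + log(0.11/0.11)

pH = 3.77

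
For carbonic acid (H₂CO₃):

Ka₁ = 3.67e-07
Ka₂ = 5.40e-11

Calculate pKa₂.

pKa₂ = -log(Ka₂) = -log(5.40e-11) = 10.27.

pK_{a2} = 10.27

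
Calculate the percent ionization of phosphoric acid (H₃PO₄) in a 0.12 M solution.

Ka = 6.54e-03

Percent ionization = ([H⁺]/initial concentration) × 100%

Using Ka equilibrium: x² + Ka×x - Ka×C = 0. Solving: [H⁺] = 2.4934e-02. Percent = (2.4934e-02/0.12) × 100

Percent ionization = 20.8%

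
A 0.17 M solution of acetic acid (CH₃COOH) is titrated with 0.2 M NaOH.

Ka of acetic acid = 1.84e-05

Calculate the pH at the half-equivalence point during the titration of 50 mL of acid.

At half-equivalence [HA] = [A⁻], so Henderson-Hasselbalch gives pH = pKa = -log(1.84e-05) = 4.74.

pH = pKa = 4.74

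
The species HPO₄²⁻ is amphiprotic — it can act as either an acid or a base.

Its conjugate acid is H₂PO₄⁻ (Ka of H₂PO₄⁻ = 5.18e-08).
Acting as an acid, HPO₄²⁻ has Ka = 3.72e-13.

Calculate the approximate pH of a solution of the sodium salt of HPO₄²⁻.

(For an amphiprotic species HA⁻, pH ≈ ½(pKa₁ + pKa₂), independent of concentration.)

pKa₁ = -log(5.18e-08) = 7.29; pKa₂ = -log(3.72e-13) = 12.43. For an amphiprotic species, pH ≈ ½(pKa₁ + pKa₂) = ½(7.29 + 12.43) = 9.86.

pH = 9.86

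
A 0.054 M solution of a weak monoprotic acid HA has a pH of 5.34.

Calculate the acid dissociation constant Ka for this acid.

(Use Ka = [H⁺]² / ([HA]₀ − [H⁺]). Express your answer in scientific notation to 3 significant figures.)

[H⁺] = 10^(−pH) = 10^(−5.34) = 4.571e-06 M. For HA ⇌ H⁺ + A⁻, Ka = [H⁺][A⁻]/[HA] = [H⁺]² / ([HA]₀ − [H⁺]) = (4.571e-06)² / (0.054 − 4.571e-06) = 3.87e-10.

K_a = 3.87e-10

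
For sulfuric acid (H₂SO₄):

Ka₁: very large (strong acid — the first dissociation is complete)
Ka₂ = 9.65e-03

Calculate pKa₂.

pKa₂ = -log(Ka₂) = -log(9.65e-03) = 2.02.

pK_{a2} = 2.02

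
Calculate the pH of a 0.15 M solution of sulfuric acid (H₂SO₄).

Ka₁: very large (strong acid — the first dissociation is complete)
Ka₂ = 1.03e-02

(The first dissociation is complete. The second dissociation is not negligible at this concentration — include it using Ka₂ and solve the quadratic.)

First dissociation is complete: [H⁺]₀ = [HSO₄⁻]₀ = C = 0.15 M. Second dissociation HSO₄⁻ ⇌ H⁺ + SO₄²⁻: let x = [SO₄²⁻]. Ka₂ = (C + x)·x / (C − x) = 1.03e-02 → x² + (C + Ka₂)·x − Ka₂·C = 0 → x² + 0.16030·x − 1.545e-03 = 0. x = (−0.16030 + √(0.16030² + 4 × 1.545e-03)) / 2 = 9.1194e-03 M. [H⁺] = C + x = 0.15 + 9.1194e-03 = 1.5912e-01 M. pH = -log(1.5912e-01) = 0.80.

pH = 0.80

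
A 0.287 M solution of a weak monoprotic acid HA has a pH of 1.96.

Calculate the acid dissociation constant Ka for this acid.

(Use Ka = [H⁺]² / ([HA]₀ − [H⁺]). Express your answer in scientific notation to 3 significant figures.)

[H⁺] = 10^(−pH) = 10^(−1.96) = 1.096e-02 M. For HA ⇌ H⁺ + A⁻, Ka = [H⁺][A⁻]/[HA] = [H⁺]² / ([HA]₀ − [H⁺]) = (1.096e-02)² / (0.287 − 1.096e-02) = 4.36e-04.

K_a = 4.36e-04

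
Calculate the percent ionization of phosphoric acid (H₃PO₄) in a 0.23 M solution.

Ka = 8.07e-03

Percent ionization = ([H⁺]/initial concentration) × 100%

Using Ka equilibrium: x² + Ka×x - Ka×C = 0. Solving: [H⁺] = 3.9236e-02. Percent = (3.9236e-02/0.23) × 100

Percent ionization = 17.1%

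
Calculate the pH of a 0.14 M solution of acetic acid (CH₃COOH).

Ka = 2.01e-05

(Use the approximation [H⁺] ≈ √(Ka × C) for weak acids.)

[H⁺] = √(Ka × C) = √(2.01e-05 × 0.14) = 1.6775e-03. pH = -log(1.6775e-03)

pH = 2.78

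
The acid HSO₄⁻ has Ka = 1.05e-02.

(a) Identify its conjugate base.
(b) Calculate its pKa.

(a) The conjugate base is formed by removing one H⁺ from HSO₄⁻, giving SO₄²⁻. (b) pKa = -log(Ka) = -log(1.05e-02) = 1.98.

Conjugate base: SO₄²⁻; pK_a = 1.98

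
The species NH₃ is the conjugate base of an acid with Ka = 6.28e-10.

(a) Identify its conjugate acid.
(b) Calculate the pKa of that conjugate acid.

(a) The conjugate acid is formed by adding one H⁺ to NH₃, giving NH₄⁺. (b) pKa = -log(Ka) = -log(6.28e-10) = 9.20.

Conjugate acid: NH₄⁺; pK_a = 9.20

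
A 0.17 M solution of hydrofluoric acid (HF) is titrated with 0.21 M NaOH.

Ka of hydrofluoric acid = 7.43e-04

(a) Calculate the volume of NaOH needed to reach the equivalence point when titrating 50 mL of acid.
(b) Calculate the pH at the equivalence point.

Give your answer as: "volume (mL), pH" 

moles acid = 0.17 × 50/1000 = 0.0085 mol; V_base = moles/0.21 × 1000 = 40.5 mL. At equivalence only the conjugate base is present: [A⁻] = 0.0085/0.090 = 9.3947e-02 M. Kb = Kw/Ka = 1.35e-11; [OH⁻] = √(Kb × [A⁻]) = 1.1245e-06; pOH = 5.95; pH = 14 - pOH = 8.05.

V = 40.5 mL, pH = 8.05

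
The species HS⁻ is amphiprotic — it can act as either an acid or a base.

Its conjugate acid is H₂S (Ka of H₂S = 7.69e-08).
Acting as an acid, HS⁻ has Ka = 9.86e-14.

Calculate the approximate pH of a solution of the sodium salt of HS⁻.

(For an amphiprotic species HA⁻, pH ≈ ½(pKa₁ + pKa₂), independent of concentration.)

pKa₁ = -log(7.69e-08) = 7.11; pKa₂ = -log(9.86e-14) = 13.01. For an amphiprotic species, pH ≈ ½(pKa₁ + pKa₂) = ½(7.11 + 13.01) = 10.06.

pH = 10.06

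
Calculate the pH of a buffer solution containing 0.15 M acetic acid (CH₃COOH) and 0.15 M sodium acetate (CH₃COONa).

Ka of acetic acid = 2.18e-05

pKa = -log(2.18e-05) = 4.66. pH = pKa + log([A⁻]/[HA]) = 4.66 + log(0.15/0.15)

pH = 4.66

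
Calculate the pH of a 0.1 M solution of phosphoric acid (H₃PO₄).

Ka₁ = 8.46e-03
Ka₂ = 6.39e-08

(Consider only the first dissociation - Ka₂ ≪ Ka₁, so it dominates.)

First dissociation dominates. From Ka₁ = [H⁺][HA⁻]/[H₂A], x² + Ka₁·x − Ka₁·C = 0 with C = 0.1 M and Ka₁ = 8.46e-03. Solving: [H⁺] = (−Ka₁ + √(Ka₁² + 4·Ka₁·C)) / 2 = 2.5162e-02 M. pH = -log(2.5162e-02) = 1.60.

pH = 1.60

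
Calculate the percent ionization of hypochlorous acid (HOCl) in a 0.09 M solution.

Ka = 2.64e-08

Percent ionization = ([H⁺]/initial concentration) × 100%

Using Ka equilibrium: x² + Ka×x - Ka×C = 0. Solving: [H⁺] = 4.8731e-05. Percent = (4.8731e-05/0.09) × 100

Percent ionization = 0.0541%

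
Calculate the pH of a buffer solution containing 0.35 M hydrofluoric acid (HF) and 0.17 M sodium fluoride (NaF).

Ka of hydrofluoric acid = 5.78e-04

pKa = -log(5.78e-04) = 3.24. pH = pKa + log([A⁻]/[HA]) = 3.24 + log(0.17/0.35)

pH = 2.92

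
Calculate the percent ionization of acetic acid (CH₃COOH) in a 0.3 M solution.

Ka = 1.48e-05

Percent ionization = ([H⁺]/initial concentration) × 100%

Using Ka equilibrium: x² + Ka×x - Ka×C = 0. Solving: [H⁺] = 2.0997e-03. Percent = (2.0997e-03/0.3) × 100

Percent ionization = 0.7%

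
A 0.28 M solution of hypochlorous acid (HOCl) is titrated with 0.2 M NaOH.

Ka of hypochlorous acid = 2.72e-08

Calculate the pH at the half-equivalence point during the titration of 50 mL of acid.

At half-equivalence [HA] = [A⁻], so Henderson-Hasselbalch gives pH = pKa = -log(2.72e-08) = 7.57.

pH = pKa = 7.57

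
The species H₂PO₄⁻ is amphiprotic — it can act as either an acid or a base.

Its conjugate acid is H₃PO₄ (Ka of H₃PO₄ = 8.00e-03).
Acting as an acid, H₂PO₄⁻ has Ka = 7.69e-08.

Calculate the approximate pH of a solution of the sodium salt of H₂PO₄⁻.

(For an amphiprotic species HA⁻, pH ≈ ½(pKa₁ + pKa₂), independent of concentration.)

pKa₁ = -log(8.00e-03) = 2.10; pKa₂ = -log(7.69e-08) = 7.11. For an amphiprotic species, pH ≈ ½(pKa₁ + pKa₂) = ½(2.10 + 7.11) = 4.61.

pH = 4.61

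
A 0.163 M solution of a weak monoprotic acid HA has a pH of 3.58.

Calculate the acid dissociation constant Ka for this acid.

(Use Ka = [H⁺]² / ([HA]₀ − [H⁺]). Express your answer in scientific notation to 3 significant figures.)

[H⁺] = 10^(−pH) = 10^(−3.58) = 2.630e-04 M. For HA ⇌ H⁺ + A⁻, Ka = [H⁺][A⁻]/[HA] = [H⁺]² / ([HA]₀ − [H⁺]) = (2.630e-04)² / (0.163 − 2.630e-04) = 4.25e-07.

K_a = 4.25e-07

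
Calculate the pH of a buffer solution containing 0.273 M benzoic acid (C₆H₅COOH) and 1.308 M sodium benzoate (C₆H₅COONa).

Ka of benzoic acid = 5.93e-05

pKa = -log(5.93e-05) = 4.23. pH = pKa + log([A⁻]/[HA]) = 4.23 + log(1.308/0.273)

pH = 4.91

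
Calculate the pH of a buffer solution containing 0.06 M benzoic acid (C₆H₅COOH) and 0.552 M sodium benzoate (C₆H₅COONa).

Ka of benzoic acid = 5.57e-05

pKa = -log(5.57e-05) = 4.25. pH = pKa + log([A⁻]/[HA]) = 4.25 + log(0.552/0.06)

pH = 5.22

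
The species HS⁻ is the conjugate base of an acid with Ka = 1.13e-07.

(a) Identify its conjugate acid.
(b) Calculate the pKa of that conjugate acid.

(a) The conjugate acid is formed by adding one H⁺ to HS⁻, giving H₂S. (b) pKa = -log(Ka) = -log(1.13e-07) = 6.95.

Conjugate acid: H₂S; pK_a = 6.95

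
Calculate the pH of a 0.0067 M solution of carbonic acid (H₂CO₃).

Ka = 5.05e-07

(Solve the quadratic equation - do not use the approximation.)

x² + Ka×x - Ka×C = 0. Using quadratic formula: [H⁺] = 5.7916e-05

pH = 4.24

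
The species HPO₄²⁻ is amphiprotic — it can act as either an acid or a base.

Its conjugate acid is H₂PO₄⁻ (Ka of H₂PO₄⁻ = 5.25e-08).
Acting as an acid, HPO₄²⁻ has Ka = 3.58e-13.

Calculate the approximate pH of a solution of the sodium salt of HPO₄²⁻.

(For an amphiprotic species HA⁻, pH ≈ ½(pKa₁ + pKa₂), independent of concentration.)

pKa₁ = -log(5.25e-08) = 7.28; pKa₂ = -log(3.58e-13) = 12.45. For an amphiprotic species, pH ≈ ½(pKa₁ + pKa₂) = ½(7.28 + 12.45) = 9.86.

pH = 9.86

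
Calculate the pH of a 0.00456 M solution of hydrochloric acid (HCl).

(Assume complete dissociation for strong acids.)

[H⁺] = 0.00456 M for strong acid. pH = -log[H⁺] = -log(0.00456)

pH = 2.34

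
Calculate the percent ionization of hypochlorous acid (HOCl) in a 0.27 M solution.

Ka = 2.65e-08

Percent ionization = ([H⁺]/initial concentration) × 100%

Using Ka equilibrium: x² + Ka×x - Ka×C = 0. Solving: [H⁺] = 8.4574e-05. Percent = (8.4574e-05/0.27) × 100

Percent ionization = 0.0313%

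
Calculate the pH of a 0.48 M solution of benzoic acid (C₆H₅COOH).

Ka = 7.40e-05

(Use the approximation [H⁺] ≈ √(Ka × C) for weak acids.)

[H⁺] = √(Ka × C) = √(7.40e-05 × 0.48) = 5.9599e-03. pH = -log(5.9599e-03)

pH = 2.22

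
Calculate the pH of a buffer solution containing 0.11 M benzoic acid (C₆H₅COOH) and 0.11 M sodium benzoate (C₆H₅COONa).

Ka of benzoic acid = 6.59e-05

pKa = -log(6.59e-05) = 4.18. pH = pKa + log([A⁻]/[HA]) = 4.18 + log(0.11/0.11)

pH = 4.18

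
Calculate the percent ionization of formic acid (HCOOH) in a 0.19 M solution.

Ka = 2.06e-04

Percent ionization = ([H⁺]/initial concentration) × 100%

Using Ka equilibrium: x² + Ka×x - Ka×C = 0. Solving: [H⁺] = 6.1540e-03. Percent = (6.1540e-03/0.19) × 100

Percent ionization = 3.24%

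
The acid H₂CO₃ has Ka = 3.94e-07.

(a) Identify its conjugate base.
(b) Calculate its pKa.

(a) The conjugate base is formed by removing one H⁺ from H₂CO₃, giving HCO₃⁻. (b) pKa = -log(Ka) = -log(3.94e-07) = 6.40.

Conjugate base: HCO₃⁻; pK_a = 6.40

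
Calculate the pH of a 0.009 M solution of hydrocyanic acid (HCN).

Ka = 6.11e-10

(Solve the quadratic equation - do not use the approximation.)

x² + Ka×x - Ka×C = 0. Using quadratic formula: [H⁺] = 2.3447e-06

pH = 5.63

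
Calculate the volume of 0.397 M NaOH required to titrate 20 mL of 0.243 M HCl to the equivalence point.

At equivalence: moles acid = moles base. moles HCl = 0.243 × 20/1000 = 0.00486 mol. V_base = moles / 0.397 × 1000 = 12.2 mL.

V_{base} = 12.2 mL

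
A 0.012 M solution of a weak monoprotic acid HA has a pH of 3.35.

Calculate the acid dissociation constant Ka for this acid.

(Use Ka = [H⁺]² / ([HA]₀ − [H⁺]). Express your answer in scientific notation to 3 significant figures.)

[H⁺] = 10^(−pH) = 10^(−3.35) = 4.467e-04 M. For HA ⇌ H⁺ + A⁻, Ka = [H⁺][A⁻]/[HA] = [H⁺]² / ([HA]₀ − [H⁺]) = (4.467e-04)² / (0.012 − 4.467e-04) = 1.73e-05.

K_a = 1.73e-05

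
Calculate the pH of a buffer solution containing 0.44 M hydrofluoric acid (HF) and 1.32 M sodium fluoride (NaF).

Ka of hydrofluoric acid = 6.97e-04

pKa = -log(6.97e-04) = 3.16. pH = pKa + log([A⁻]/[HA]) = 3.16 + log(1.32/0.44)

pH = 3.63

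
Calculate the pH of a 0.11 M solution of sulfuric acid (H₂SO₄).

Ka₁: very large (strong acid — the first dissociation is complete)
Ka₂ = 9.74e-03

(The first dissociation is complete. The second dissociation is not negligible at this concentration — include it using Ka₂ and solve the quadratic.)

First dissociation is complete: [H⁺]₀ = [HSO₄⁻]₀ = C = 0.11 M. Second dissociation HSO₄⁻ ⇌ H⁺ + SO₄²⁻: let x = [SO₄²⁻]. Ka₂ = (C + x)·x / (C − x) = 9.74e-03 → x² + (C + Ka₂)·x − Ka₂·C = 0 → x² + 0.11974·x − 1.071e-03 = 0. x = (−0.11974 + √(0.11974² + 4 × 1.071e-03)) / 2 = 8.3635e-03 M. [H⁺] = C + x = 0.11 + 8.3635e-03 = 1.1836e-01 M. pH = -log(1.1836e-01) = 0.93.

pH = 0.93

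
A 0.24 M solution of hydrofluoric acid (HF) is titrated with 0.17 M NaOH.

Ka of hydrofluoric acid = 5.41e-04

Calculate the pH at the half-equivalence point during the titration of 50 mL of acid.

At half-equivalence [HA] = [A⁻], so Henderson-Hasselbalch gives pH = pKa = -log(5.41e-04) = 3.27.

pH = pKa = 3.27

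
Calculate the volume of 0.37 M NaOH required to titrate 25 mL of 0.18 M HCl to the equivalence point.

At equivalence: moles acid = moles base. moles HCl = 0.18 × 25/1000 = 0.0045 mol. V_base = moles / 0.37 × 1000 = 12.2 mL.

V_{base} = 12.2 mL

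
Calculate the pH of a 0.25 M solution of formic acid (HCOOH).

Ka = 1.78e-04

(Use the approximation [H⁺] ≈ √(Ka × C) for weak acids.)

[H⁺] = √(Ka × C) = √(1.78e-04 × 0.25) = 6.6708e-03. pH = -log(6.6708e-03)

pH = 2.18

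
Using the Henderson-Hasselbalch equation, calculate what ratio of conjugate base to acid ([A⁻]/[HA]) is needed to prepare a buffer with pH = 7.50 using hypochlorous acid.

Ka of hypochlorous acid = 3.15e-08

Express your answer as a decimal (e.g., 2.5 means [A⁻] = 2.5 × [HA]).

pKa = -log(3.15e-08) = 7.5017. pH = pKa + log([A⁻]/[HA]), so log([A⁻]/[HA]) = pH − pKa = 7.50 − 7.5017 = -0.0017. [A⁻]/[HA] = 10^(-0.0017) = 0.996

[A⁻]/[HA] = 0.996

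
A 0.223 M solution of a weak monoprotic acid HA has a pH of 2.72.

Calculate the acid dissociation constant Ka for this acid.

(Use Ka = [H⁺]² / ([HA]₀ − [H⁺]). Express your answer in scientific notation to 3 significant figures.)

[H⁺] = 10^(−pH) = 10^(−2.72) = 1.905e-03 M. For HA ⇌ H⁺ + A⁻, Ka = [H⁺][A⁻]/[HA] = [H⁺]² / ([HA]₀ − [H⁺]) = (1.905e-03)² / (0.223 − 1.905e-03) = 1.64e-05.

K_a = 1.64e-05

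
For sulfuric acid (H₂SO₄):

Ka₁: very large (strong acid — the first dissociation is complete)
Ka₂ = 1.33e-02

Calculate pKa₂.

pKa₂ = -log(Ka₂) = -log(1.33e-02) = 1.88.

pK_{a2} = 1.88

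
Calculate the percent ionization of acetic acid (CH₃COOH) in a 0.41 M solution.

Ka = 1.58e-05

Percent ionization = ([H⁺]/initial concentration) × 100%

Using Ka equilibrium: x² + Ka×x - Ka×C = 0. Solving: [H⁺] = 2.5373e-03. Percent = (2.5373e-03/0.41) × 100

Percent ionization = 0.619%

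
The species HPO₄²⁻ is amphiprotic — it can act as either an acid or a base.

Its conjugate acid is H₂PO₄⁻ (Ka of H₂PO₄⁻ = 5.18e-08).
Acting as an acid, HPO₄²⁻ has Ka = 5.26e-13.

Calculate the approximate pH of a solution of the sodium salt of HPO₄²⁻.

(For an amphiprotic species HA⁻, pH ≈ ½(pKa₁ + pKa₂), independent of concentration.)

pKa₁ = -log(5.18e-08) = 7.29; pKa₂ = -log(5.26e-13) = 12.28. For an amphiprotic species, pH ≈ ½(pKa₁ + pKa₂) = ½(7.29 + 12.28) = 9.78.

pH = 9.78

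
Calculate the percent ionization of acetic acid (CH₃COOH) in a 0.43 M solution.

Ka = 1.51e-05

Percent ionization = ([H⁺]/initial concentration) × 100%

Using Ka equilibrium: x² + Ka×x - Ka×C = 0. Solving: [H⁺] = 2.5406e-03. Percent = (2.5406e-03/0.43) × 100

Percent ionization = 0.591%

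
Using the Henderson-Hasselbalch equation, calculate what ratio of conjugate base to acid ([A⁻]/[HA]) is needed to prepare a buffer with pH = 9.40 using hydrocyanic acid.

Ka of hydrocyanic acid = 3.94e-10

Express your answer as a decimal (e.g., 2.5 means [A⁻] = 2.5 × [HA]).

pKa = -log(3.94e-10) = 9.4045. pH = pKa + log([A⁻]/[HA]), so log([A⁻]/[HA]) = pH − pKa = 9.40 − 9.4045 = -0.0045. [A⁻]/[HA] = 10^(-0.0045) = 0.990

[A⁻]/[HA] = 0.990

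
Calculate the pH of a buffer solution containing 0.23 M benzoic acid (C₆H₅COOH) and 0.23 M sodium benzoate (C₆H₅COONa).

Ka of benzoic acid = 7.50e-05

pKa = -log(7.50e-05) = 4.12. pH = pKa + log([A⁻]/[HA]) = 4.12 + log(0.23/0.23)

pH = 4.12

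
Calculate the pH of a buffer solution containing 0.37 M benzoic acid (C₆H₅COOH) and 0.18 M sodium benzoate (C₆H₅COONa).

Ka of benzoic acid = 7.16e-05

pKa = -log(7.16e-05) = 4.15. pH = pKa + log([A⁻]/[HA]) = 4.15 + log(0.18/0.37)

pH = 3.83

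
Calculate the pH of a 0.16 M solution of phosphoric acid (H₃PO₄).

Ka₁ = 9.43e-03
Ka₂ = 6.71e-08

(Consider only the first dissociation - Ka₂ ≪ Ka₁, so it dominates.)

First dissociation dominates. From Ka₁ = [H⁺][HA⁻]/[H₂A], x² + Ka₁·x − Ka₁·C = 0 with C = 0.16 M and Ka₁ = 9.43e-03. Solving: [H⁺] = (−Ka₁ + √(Ka₁² + 4·Ka₁·C)) / 2 = 3.4413e-02 M. pH = -log(3.4413e-02) = 1.46.

pH = 1.46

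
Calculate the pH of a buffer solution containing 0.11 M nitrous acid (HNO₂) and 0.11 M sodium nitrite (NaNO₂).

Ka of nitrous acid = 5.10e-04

pKa = -log(5.10e-04) = 3.29. pH = pKa + log([A⁻]/[HA]) = 3.29 + log(0.11/0.11)

pH = 3.29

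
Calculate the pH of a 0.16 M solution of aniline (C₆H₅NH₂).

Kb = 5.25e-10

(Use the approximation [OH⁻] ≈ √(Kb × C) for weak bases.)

[OH⁻] = √(Kb × C) = √(5.25e-10 × 0.16) = 9.1652e-06. pOH = 5.04, pH = 14 - pOH

pH = 8.96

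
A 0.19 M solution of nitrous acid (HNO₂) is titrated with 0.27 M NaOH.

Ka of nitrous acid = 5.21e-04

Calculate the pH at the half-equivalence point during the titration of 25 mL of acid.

At half-equivalence [HA] = [A⁻], so Henderson-Hasselbalch gives pH = pKa = -log(5.21e-04) = 3.28.

pH = pKa = 3.28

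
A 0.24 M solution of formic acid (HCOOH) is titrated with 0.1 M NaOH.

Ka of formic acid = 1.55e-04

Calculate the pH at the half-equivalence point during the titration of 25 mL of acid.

At half-equivalence [HA] = [A⁻], so Henderson-Hasselbalch gives pH = pKa = -log(1.55e-04) = 3.81.

pH = pKa = 3.81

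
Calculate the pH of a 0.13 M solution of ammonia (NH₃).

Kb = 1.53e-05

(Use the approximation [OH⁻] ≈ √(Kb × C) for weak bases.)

[OH⁻] = √(Kb × C) = √(1.53e-05 × 0.13) = 1.4103e-03. pOH = 2.85, pH = 14 - pOH

pH = 11.15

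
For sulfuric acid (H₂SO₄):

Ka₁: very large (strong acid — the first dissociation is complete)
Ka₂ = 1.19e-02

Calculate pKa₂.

pKa₂ = -log(Ka₂) = -log(1.19e-02) = 1.92.

pK_{a2} = 1.92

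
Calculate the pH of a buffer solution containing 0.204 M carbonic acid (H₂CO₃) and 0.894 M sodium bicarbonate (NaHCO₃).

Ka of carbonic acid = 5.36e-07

pKa = -log(5.36e-07) = 6.27. pH = pKa + log([A⁻]/[HA]) = 6.27 + log(0.894/0.204)

pH = 6.91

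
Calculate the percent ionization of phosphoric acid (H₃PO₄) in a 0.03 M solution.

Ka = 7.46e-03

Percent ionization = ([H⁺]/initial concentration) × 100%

Using Ka equilibrium: x² + Ka×x - Ka×C = 0. Solving: [H⁺] = 1.1688e-02. Percent = (1.1688e-02/0.03) × 100

Percent ionization = 39%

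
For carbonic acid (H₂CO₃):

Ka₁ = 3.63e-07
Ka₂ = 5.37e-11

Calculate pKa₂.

pKa₂ = -log(Ka₂) = -log(5.37e-11) = 10.27.

pK_{a2} = 10.27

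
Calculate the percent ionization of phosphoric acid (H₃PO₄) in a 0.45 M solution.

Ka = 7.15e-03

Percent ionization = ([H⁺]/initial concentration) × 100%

Using Ka equilibrium: x² + Ka×x - Ka×C = 0. Solving: [H⁺] = 5.3261e-02. Percent = (5.3261e-02/0.45) × 100

Percent ionization = 11.8%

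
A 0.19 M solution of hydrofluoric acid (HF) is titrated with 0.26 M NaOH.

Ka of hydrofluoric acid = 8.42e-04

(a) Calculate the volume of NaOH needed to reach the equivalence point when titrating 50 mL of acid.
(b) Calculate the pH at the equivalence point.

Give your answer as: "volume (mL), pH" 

moles acid = 0.19 × 50/1000 = 0.0095 mol; V_base = moles/0.26 × 1000 = 36.5 mL. At equivalence only the conjugate base is present: [A⁻] = 0.0095/0.087 = 1.0978e-01 M. Kb = Kw/Ka = 1.19e-11; [OH⁻] = √(Kb × [A⁻]) = 1.1418e-06; pOH = 5.94; pH = 14 - pOH = 8.06.

V = 36.5 mL, pH = 8.06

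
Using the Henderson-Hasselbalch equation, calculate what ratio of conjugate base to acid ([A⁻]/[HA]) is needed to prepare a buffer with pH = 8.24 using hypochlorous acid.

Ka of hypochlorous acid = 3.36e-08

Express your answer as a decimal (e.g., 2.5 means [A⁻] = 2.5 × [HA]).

pKa = -log(3.36e-08) = 7.4737. pH = pKa + log([A⁻]/[HA]), so log([A⁻]/[HA]) = pH − pKa = 8.24 − 7.4737 = 0.7663. [A⁻]/[HA] = 10^(0.7663) = 5.84

[A⁻]/[HA] = 5.84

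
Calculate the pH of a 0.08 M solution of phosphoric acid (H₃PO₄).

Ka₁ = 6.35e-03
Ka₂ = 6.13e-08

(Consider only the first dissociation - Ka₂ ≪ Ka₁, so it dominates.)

First dissociation dominates. From Ka₁ = [H⁺][HA⁻]/[H₂A], x² + Ka₁·x − Ka₁·C = 0 with C = 0.08 M and Ka₁ = 6.35e-03. Solving: [H⁺] = (−Ka₁ + √(Ka₁² + 4·Ka₁·C)) / 2 = 1.9586e-02 M. pH = -log(1.9586e-02) = 1.71.

pH = 1.71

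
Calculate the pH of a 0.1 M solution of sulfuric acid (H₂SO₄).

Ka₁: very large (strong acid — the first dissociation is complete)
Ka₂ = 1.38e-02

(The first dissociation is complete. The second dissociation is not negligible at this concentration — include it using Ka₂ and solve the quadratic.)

First dissociation is complete: [H⁺]₀ = [HSO₄⁻]₀ = C = 0.1 M. Second dissociation HSO₄⁻ ⇌ H⁺ + SO₄²⁻: let x = [SO₄²⁻]. Ka₂ = (C + x)·x / (C − x) = 1.38e-02 → x² + (C + Ka₂)·x − Ka₂·C = 0 → x² + 0.11380·x − 1.380e-03 = 0. x = (−0.11380 + √(0.11380² + 4 × 1.380e-03)) / 2 = 1.1053e-02 M. [H⁺] = C + x = 0.1 + 1.1053e-02 = 1.1105e-01 M. pH = -log(1.1105e-01) = 0.95.

pH = 0.95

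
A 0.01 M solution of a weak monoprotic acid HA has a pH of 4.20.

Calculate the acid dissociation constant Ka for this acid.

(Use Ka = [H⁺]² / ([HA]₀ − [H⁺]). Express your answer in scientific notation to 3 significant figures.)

[H⁺] = 10^(−pH) = 10^(−4.20) = 6.310e-05 M. For HA ⇌ H⁺ + A⁻, Ka = [H⁺][A⁻]/[HA] = [H⁺]² / ([HA]₀ − [H⁺]) = (6.310e-05)² / (0.01 − 6.310e-05) = 4.01e-07.

K_a = 4.01e-07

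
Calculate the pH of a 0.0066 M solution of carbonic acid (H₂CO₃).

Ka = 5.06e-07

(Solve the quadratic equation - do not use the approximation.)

x² + Ka×x - Ka×C = 0. Using quadratic formula: [H⁺] = 5.7537e-05

pH = 4.24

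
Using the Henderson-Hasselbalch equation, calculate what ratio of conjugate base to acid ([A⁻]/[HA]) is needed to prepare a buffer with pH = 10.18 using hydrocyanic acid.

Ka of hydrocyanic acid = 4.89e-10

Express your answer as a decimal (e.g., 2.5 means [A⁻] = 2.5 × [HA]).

pKa = -log(4.89e-10) = 9.3107. pH = pKa + log([A⁻]/[HA]), so log([A⁻]/[HA]) = pH − pKa = 10.18 − 9.3107 = 0.8693. [A⁻]/[HA] = 10^(0.8693) = 7.40

[A⁻]/[HA] = 7.40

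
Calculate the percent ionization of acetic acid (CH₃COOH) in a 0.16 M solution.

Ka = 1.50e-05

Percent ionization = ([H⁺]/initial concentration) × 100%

Using Ka equilibrium: x² + Ka×x - Ka×C = 0. Solving: [H⁺] = 1.5417e-03. Percent = (1.5417e-03/0.16) × 100

Percent ionization = 0.964%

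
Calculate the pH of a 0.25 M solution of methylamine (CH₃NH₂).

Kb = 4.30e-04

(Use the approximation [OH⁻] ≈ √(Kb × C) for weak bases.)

[OH⁻] = √(Kb × C) = √(4.30e-04 × 0.25) = 1.0368e-02. pOH = 1.98, pH = 14 - pOH

pH = 12.02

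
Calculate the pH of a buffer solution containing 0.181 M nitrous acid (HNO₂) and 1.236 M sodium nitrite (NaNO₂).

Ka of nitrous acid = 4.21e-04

pKa = -log(4.21e-04) = 3.38. pH = pKa + log([A⁻]/[HA]) = 3.38 + log(1.236/0.181)

pH = 4.21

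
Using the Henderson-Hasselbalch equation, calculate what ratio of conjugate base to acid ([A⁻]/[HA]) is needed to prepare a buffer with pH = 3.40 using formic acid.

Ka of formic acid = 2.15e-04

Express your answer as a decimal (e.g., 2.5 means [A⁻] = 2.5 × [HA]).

pKa = -log(2.15e-04) = 3.6676. pH = pKa + log([A⁻]/[HA]), so log([A⁻]/[HA]) = pH − pKa = 3.40 − 3.6676 = -0.2676. [A⁻]/[HA] = 10^(-0.2676) = 0.540

[A⁻]/[HA] = 0.540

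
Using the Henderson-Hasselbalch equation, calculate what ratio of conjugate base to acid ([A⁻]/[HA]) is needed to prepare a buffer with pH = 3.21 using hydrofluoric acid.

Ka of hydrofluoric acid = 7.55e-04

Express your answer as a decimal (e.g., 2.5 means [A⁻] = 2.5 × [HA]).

pKa = -log(7.55e-04) = 3.1221. pH = pKa + log([A⁻]/[HA]), so log([A⁻]/[HA]) = pH − pKa = 3.21 − 3.1221 = 0.0879. [A⁻]/[HA] = 10^(0.0879) = 1.22

[A⁻]/[HA] = 1.22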